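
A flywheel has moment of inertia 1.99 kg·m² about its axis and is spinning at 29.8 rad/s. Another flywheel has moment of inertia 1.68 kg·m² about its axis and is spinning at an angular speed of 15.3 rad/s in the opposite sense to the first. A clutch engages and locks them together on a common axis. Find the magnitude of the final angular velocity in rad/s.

|ω_f| ≈ 9.15 rad/s

The coupling torques are internal; angular momentum about the shared axis is conserved.
Taking A's sense as positive: L = (1.990)(29.8) − (1.680)(15.3) = 33.60 kg·m²·rad/s.
Combined I = 1.990 + 1.680 = 3.670 kg·m².
ω_f = L / I = 33.60 / 3.670 = 9.155 rad/s.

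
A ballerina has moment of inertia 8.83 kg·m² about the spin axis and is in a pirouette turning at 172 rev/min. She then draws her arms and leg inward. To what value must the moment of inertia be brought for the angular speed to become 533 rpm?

I₂ ≈ 2.85 kg·m²

Angular momentum about the spin axis is conserved since the torque about it is zero.
I₂ = I₁ω₁ / ω₂ = (8.83)(172) / (533) = 2.849 kg·m².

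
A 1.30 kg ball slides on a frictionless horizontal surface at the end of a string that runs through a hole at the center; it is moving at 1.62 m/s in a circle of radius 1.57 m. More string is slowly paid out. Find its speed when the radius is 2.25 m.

v₂ ≈ 1.13 m/s

Central (radial) force ⇒ zero torque about the center ⇒ m v r is constant.
v₂ = v₁ r₁ / r₂ = (1.62)(1.57) / (2.25) = 1.130 m/s.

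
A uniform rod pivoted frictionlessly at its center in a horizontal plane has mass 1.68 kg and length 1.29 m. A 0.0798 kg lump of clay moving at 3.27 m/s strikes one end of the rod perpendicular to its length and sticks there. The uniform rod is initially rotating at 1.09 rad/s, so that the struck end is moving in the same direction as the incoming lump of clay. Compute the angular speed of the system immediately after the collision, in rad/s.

The axle reaction passes through the pivot and exerts no torque about it; angular momentum about the pivot is conserved through the impact.
I_p = (1/12)(1.68)(1.29)² = 0.2330 kg·m². Taking the sense of the lump of clay's angular momentum as positive, L_{lump} = m v R = (0.0798)(3.27)(1.29/2) = 0.1683 kg·m²/s.
L_i = +I_p ω_p + m v R = +(0.2330)(1.09) + 0.1683 = 0.4223 kg·m²/s.
After sticking, I_f = I_p + m R² = 0.2330 + (0.0798)(1.29/2)² = 0.2662 kg·m².
ω_f = L_i / I_f = 0.4223 / 0.2662 = 1.586 rad/s.

|ω_f| ≈ 1.59 rad/s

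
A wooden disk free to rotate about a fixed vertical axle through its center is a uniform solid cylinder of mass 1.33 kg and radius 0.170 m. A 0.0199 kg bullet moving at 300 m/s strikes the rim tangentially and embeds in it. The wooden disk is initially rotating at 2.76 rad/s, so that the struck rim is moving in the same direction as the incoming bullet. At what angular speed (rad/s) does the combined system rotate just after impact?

About the axle the impulsive forces during the collision are internal, so angular momentum about that axis is conserved.
I_p = ½(1.33)(0.170)² = 0.01922 kg·m². Taking the sense of the bullet's angular momentum as positive, L_{bullet} = m v R = (0.0199)(300)(0.170) = 1.015 kg·m²/s.
L_i = +I_p ω_p + m v R = +(0.01922)(2.76) + 1.015 = 1.068 kg·m²/s.
After sticking, I_f = I_p + m R² = 0.01922 + (0.0199)(0.170)² = 0.01979 kg·m².
ω_f = L_i / I_f = 1.068 / 0.01979 = 53.95 rad/s.

|ω_f| ≈ 54.0 rad/s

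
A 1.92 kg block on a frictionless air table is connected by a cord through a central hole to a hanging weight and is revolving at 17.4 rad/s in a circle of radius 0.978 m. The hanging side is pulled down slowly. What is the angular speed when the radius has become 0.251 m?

No torque about the axis ⇒ m r₁² ω₁ = m r₂² ω₂.
ω₂ = ω₁ (r₁/r₂)² = (17.4)(0.978/0.251)² = 264.2 rad/s.

ω₂ ≈ 264 rad/s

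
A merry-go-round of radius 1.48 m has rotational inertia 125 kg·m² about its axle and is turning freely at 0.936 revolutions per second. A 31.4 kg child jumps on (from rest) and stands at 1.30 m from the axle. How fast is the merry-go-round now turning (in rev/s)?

No external torque acts about the axle; L_before = L_after.
Added inertia Σmr² = (31.4)(1.30)² = 53.07 kg·m²; I_f = 125.0 + 53.07 = 178.1 kg·m².
ω_f = I_p ω_i / I_f = (125.0)(0.936) / 178.1 = 0.6571 rev/s.

ω_f ≈ 0.657 rev/s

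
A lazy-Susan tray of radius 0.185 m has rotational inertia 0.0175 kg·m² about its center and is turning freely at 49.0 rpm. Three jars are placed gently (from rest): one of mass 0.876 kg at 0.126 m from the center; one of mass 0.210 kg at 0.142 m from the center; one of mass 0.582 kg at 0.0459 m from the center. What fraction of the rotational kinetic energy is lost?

fraction ≈ 0.525

No external torque acts about the center; L_before = L_after.
Added inertia Σmr² = (0.876)(0.126)² + (0.210)(0.142)² + (0.582)(0.0459)² = 0.01937 kg·m²; I_f = 0.01750 + 0.01937 = 0.03687 kg·m².
ω_f = I_p ω_i / I_f = (0.01750)(49.0) / 0.03687 = 23.26 rpm.
KE_i = ½(0.01750)(5.131 rad/s)² = 0.2304 J; KE_f = ½(0.03687)(2.436)² = 0.1094 J.
Fraction lost = 0.5253.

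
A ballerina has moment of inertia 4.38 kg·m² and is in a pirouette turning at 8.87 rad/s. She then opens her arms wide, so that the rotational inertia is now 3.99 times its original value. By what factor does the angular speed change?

Angular momentum about the spin axis is conserved since the torque about it is zero.
I₂ = 3.99 × 4.38 = 17.48 kg·m².
ω₂/ω₁ = I₁/I₂ = 4.380 / 17.48 = 0.2506.

ω₂/ω₁ ≈ 0.251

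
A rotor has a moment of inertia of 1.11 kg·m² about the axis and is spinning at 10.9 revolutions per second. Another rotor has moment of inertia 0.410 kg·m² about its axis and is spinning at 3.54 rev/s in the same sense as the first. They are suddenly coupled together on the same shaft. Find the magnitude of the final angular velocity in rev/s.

|ω_f| ≈ 8.91 rev/s

No external torque acts about the common axis, so total angular momentum is conserved.
Taking A's sense as positive: L = (1.110)(10.9) + (0.4100)(3.54) = 13.55 kg·m²·rev/s.
Combined I = 1.110 + 0.4100 = 1.520 kg·m².
ω_f = L / I = 13.55 / 1.520 = 8.915 rev/s.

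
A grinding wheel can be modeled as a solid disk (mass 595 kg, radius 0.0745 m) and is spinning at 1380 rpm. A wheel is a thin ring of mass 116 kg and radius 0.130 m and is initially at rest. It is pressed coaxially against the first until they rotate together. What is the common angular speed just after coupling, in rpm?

|ω_f| ≈ 631 rpm

No external torque acts about the common axis, so total angular momentum is conserved.
Moments of inertia: I_A = ½(595)(0.0745)² = 1.651 kg·m²; I_B = (116)(0.130)² = 1.960 kg·m².
Taking A's sense as positive: L = (1.651)(1380) = 2279 kg·m²·rpm.
Combined I = 1.651 + 1.960 = 3.612 kg·m².
ω_f = L / I = 2279 / 3.612 = 630.9 rpm.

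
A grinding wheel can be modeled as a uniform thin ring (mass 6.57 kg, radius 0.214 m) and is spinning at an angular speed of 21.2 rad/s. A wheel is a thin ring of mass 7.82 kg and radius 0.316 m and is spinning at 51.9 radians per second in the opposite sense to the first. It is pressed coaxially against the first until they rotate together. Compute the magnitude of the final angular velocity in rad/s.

No external torque acts about the common axis, so total angular momentum is conserved.
Moments of inertia: I_A = (6.57)(0.214)² = 0.3009 kg·m²; I_B = (7.82)(0.316)² = 0.7809 kg·m².
Taking A's sense as positive: L = (0.3009)(21.2) − (0.7809)(51.9) = -34.15 kg·m²·rad/s.
Combined I = 0.3009 + 0.7809 = 1.082 kg·m².
ω_f = L / I = -34.15 / 1.082 = -31.57 rad/s.

|ω_f| ≈ 31.6 rad/s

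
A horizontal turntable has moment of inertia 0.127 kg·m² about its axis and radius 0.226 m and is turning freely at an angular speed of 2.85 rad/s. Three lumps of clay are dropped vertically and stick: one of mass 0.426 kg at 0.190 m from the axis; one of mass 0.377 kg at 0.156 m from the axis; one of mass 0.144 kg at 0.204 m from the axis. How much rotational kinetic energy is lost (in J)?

energy lost ≈ 0.100 J

No external torque acts about the axis; L_before = L_after.
Added inertia Σmr² = (0.426)(0.190)² + (0.377)(0.156)² + (0.144)(0.204)² = 0.03055 kg·m²; I_f = 0.1270 + 0.03055 = 0.1575 kg·m².
ω_f = I_p ω_i / I_f = (0.1270)(2.85) / 0.1575 = 2.297 rad/s.
KE_i = ½(0.1270)(2.850 rad/s)² = 0.5158 J; KE_f = ½(0.1575)(2.297)² = 0.4158 J.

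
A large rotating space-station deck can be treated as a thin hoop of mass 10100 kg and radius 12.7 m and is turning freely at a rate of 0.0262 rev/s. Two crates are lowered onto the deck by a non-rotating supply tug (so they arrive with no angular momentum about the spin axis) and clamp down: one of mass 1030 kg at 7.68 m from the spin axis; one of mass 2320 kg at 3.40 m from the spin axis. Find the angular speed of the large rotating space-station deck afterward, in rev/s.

ω_f ≈ 0.0249 rev/s

The added mass arrives with no angular momentum about the spin axis, and any external torque about the spin axis is negligible, so the system's angular momentum is conserved.
I_p = (10100)(12.7)² = 1.629e+06 kg·m².
Added inertia Σmr² = (1030)(7.68)² + (2320)(3.40)² = 87570 kg·m²; I_f = 1.629e+06 + 87570 = 1.717e+06 kg·m².
ω_f = I_p ω_i / I_f = (1.629e+06)(0.0262) / 1.717e+06 = 0.02486 rev/s.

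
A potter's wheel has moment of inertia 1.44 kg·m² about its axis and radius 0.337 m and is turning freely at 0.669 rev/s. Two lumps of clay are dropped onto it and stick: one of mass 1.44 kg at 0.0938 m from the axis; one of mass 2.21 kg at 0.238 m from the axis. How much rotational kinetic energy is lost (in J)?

energy lost ≈ 1.11 J

No external torque acts about the axis; L_before = L_after.
Added inertia Σmr² = (1.44)(0.0938)² + (2.21)(0.238)² = 0.1379 kg·m²; I_f = 1.440 + 0.1379 = 1.578 kg·m².
ω_f = I_p ω_i / I_f = (1.440)(0.669) / 1.578 = 0.6106 rev/s.
KE_i = ½(1.440)(4.203 rad/s)² = 12.72 J; KE_f = ½(1.578)(3.836)² = 11.61 J.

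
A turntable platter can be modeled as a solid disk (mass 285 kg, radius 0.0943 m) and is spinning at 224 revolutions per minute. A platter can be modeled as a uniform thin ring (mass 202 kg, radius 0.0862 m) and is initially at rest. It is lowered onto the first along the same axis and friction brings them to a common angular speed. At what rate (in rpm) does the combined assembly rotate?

The coupling torques are internal; angular momentum about the shared axis is conserved.
Moments of inertia: I_A = ½(285)(0.0943)² = 1.267 kg·m²; I_B = (202)(0.0862)² = 1.501 kg·m².
Taking A's sense as positive: L = (1.267)(224) = 283.8 kg·m²·rpm.
Combined I = 1.267 + 1.501 = 2.768 kg·m².
ω_f = L / I = 283.8 / 2.768 = 102.5 rpm.

|ω_f| ≈ 103 rpm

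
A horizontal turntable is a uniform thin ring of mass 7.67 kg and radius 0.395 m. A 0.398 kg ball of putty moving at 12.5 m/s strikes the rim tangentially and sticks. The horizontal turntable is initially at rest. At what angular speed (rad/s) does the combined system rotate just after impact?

|ω_f| ≈ 1.56 rad/s

The axle reaction passes through the axle and exerts no torque about it; angular momentum about the axle is conserved through the impact.
I_p = (7.67)(0.395)² = 1.197 kg·m². Taking the sense of the ball of putty's angular momentum as positive, L_{ball} = m v R = (0.398)(12.5)(0.395) = 1.965 kg·m²/s.
L_i = 0 + 1.965 = 1.965 kg·m²/s.
After sticking, I_f = I_p + m R² = 1.197 + (0.398)(0.395)² = 1.259 kg·m².
ω_f = L_i / I_f = 1.965 / 1.259 = 1.561 rad/s.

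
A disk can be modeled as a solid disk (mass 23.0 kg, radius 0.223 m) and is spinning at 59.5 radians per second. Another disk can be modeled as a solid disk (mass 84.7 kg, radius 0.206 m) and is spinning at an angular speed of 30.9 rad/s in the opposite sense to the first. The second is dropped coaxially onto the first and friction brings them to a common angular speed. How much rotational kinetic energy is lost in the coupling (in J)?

No external torque acts about the common axis, so total angular momentum is conserved.
Moments of inertia: I_A = ½(23.0)(0.223)² = 0.5719 kg·m²; I_B = ½(84.7)(0.206)² = 1.797 kg·m².
Taking A's sense as positive: L = (0.5719)(59.5) − (1.797)(30.9) = -21.51 kg·m²·rad/s.
Combined I = 0.5719 + 1.797 = 2.369 kg·m².
ω_f = L / I = -21.51 / 2.369 = -9.078 rad/s.
KE_i = ½ΣIω² = 1870 J; KE_f = ½(2.369)(9.078)² = 97.61 J.

ΔKE lost ≈ 1770 J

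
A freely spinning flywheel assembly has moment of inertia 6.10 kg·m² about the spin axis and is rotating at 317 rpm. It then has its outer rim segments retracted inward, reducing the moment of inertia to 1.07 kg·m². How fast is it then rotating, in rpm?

ω₂ ≈ 1810 rpm

No external torque acts about the spin axis, so angular momentum is conserved.
ω₂ = I₁ω₁ / I₂ = (6.100)(317 rpm) / (1.070) = 1807 rpm.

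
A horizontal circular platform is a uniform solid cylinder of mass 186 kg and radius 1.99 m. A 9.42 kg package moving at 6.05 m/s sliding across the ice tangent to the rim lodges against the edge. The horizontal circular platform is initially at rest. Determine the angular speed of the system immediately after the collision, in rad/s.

The axle reaction passes through the central axle and exerts no torque about it; angular momentum about the central axle is conserved through the impact.
I_p = ½(186)(1.99)² = 368.3 kg·m². Taking the sense of the package's angular momentum as positive, L_{package} = m v R = (9.42)(6.05)(1.99) = 113.4 kg·m²/s.
L_i = 0 + 113.4 = 113.4 kg·m²/s.
After sticking, I_f = I_p + m R² = 368.3 + (9.42)(1.99)² = 405.6 kg·m².
ω_f = L_i / I_f = 113.4 / 405.6 = 0.2796 rad/s.

|ω_f| ≈ 0.280 rad/s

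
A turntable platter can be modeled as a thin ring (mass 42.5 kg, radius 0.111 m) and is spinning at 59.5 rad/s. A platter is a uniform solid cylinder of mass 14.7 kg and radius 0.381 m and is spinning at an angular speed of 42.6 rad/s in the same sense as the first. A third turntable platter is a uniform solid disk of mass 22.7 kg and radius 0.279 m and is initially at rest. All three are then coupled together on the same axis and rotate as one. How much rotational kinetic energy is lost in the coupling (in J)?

ΔKE lost ≈ 709 J

The coupling torques are internal; angular momentum about the shared axis is conserved.
Moments of inertia: I_A = (42.5)(0.111)² = 0.5236 kg·m²; I_B = ½(14.7)(0.381)² = 1.067 kg·m²; I_C = ½(22.7)(0.279)² = 0.8835 kg·m².
Taking A's sense as positive: L = (0.5236)(59.5) + (1.067)(42.6) = 76.61 kg·m²·rad/s.
Combined I = 0.5236 + 1.067 + 0.8835 = 2.474 kg·m².
ω_f = L / I = 76.61 / 2.474 = 30.96 rad/s.
KE_i = ½ΣIω² = 1895 J; KE_f = ½(2.474)(30.96)² = 1186 J.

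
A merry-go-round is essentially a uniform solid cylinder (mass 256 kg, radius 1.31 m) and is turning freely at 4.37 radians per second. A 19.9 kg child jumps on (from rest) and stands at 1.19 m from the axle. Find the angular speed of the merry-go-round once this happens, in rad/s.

The added mass arrives with no angular momentum about the axle, and any external torque about the axle is negligible, so the system's angular momentum is conserved.
I_p = ½(256)(1.31)² = 219.7 kg·m².
Added inertia Σmr² = (19.9)(1.19)² = 28.18 kg·m²; I_f = 219.7 + 28.18 = 247.8 kg·m².
ω_f = I_p ω_i / I_f = (219.7)(4.37) / 247.8 = 3.873 rad/s.

ω_f ≈ 3.87 rad/s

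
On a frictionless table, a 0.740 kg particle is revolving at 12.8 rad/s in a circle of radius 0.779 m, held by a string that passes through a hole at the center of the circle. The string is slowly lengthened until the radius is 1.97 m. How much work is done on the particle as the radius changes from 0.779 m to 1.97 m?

The constraining force is radial, so m r² ω about the center is conserved.
ω₂ = ω₁ (r₁/r₂)² = (12.8)(0.779/1.97)² = 2.001 rad/s.
W = ΔKE = ½m(v₂² − v₁²) = -31.03 J.

W ≈ -31.0 J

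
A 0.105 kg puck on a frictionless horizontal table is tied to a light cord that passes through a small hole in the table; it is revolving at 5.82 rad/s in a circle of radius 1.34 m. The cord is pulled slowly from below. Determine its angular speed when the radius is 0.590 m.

No torque about the axis ⇒ m r₁² ω₁ = m r₂² ω₂.
ω₂ = ω₁ (r₁/r₂)² = (5.82)(1.34/0.590)² = 30.02 rad/s.

ω₂ ≈ 30.0 rad/s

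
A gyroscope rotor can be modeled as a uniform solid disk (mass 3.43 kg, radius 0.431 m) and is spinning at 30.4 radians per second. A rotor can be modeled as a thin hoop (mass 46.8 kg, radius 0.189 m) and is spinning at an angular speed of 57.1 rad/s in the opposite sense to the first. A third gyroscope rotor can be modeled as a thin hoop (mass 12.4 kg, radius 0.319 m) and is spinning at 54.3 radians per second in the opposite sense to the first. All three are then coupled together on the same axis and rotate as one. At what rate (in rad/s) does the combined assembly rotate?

No external torque acts about the common axis, so total angular momentum is conserved.
Moments of inertia: I_A = ½(3.43)(0.431)² = 0.3186 kg·m²; I_B = (46.8)(0.189)² = 1.672 kg·m²; I_C = (12.4)(0.319)² = 1.262 kg·m².
Taking A's sense as positive: L = (0.3186)(30.4) − (1.672)(57.1) − (1.262)(54.3) = -154.3 kg·m²·rad/s.
Combined I = 0.3186 + 1.672 + 1.262 = 3.252 kg·m².
ω_f = L / I = -154.3 / 3.252 = -47.44 rad/s.

|ω_f| ≈ 47.4 rad/s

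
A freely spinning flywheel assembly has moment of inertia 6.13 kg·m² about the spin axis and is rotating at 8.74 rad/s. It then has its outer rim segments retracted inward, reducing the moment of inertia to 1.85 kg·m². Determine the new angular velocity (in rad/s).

Angular momentum about the spin axis is conserved since the torque about it is zero.
ω₂ = I₁ω₁ / I₂ = (6.130)(8.74 rad/s) / (1.850) = 28.96 rad/s.

ω₂ ≈ 29.0 rad/s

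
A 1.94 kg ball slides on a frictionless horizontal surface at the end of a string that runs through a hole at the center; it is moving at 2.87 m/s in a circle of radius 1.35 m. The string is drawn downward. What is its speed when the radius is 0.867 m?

The only horizontal force on the mass is along the cord (radial), so it exerts no torque about the hole and angular momentum m v r is conserved.
v₂ = v₁ r₁ / r₂ = (2.87)(1.35) / (0.867) = 4.469 m/s.

v₂ ≈ 4.47 m/s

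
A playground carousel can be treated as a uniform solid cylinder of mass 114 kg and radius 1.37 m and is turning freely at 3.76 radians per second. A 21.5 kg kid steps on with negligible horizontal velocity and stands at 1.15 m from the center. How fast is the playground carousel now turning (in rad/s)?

The added mass arrives with no angular momentum about the center, and any external torque about the center is negligible, so the system's angular momentum is conserved.
I_p = ½(114)(1.37)² = 107.0 kg·m².
Added inertia Σmr² = (21.5)(1.15)² = 28.43 kg·m²; I_f = 107.0 + 28.43 = 135.4 kg·m².
ω_f = I_p ω_i / I_f = (107.0)(3.76) / 135.4 = 2.971 rad/s.

ω_f ≈ 2.97 rad/s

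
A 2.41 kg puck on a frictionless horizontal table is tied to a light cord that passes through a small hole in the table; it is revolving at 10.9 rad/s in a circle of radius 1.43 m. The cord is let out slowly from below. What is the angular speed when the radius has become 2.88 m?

ω₂ ≈ 2.69 rad/s

No torque about the axis ⇒ m r₁² ω₁ = m r₂² ω₂.
ω₂ = ω₁ (r₁/r₂)² = (10.9)(1.43/2.88)² = 2.687 rad/s.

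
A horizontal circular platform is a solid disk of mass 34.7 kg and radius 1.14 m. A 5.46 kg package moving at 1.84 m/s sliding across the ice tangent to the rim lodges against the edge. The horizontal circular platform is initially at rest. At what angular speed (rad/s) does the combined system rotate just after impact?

|ω_f| ≈ 0.386 rad/s

The axle reaction passes through the central axle and exerts no torque about it; angular momentum about the central axle is conserved through the impact.
I_p = ½(34.7)(1.14)² = 22.55 kg·m². Taking the sense of the package's angular momentum as positive, L_{package} = m v R = (5.46)(1.84)(1.14) = 11.45 kg·m²/s.
L_i = 0 + 11.45 = 11.45 kg·m²/s.
After sticking, I_f = I_p + m R² = 22.55 + (5.46)(1.14)² = 29.64 kg·m².
ω_f = L_i / I_f = 11.45 / 29.64 = 0.3863 rad/s.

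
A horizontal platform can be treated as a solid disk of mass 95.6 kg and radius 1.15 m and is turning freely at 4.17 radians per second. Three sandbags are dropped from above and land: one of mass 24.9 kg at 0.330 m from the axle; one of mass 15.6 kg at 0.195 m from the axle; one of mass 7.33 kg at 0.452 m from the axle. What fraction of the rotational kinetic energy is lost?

No external torque acts about the axle; L_before = L_after.
I_p = ½(95.6)(1.15)² = 63.22 kg·m².
Added inertia Σmr² = (24.9)(0.330)² + (15.6)(0.195)² + (7.33)(0.452)² = 4.802 kg·m²; I_f = 63.22 + 4.802 = 68.02 kg·m².
ω_f = I_p ω_i / I_f = (63.22)(4.17) / 68.02 = 3.876 rad/s.
KE_i = ½(63.22)(4.170 rad/s)² = 549.6 J; KE_f = ½(68.02)(3.876)² = 510.8 J.
Fraction lost = 0.07060.

fraction ≈ 0.0706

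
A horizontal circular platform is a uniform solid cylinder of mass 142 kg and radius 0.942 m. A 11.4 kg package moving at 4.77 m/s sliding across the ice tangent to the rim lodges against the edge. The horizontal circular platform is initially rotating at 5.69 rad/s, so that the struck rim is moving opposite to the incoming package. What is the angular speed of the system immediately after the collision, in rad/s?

The axle reaction passes through the central axle and exerts no torque about it; angular momentum about the central axle is conserved through the impact.
I_p = ½(142)(0.942)² = 63.00 kg·m². Taking the sense of the package's angular momentum as positive, L_{package} = m v R = (11.4)(4.77)(0.942) = 51.22 kg·m²/s.
L_i = −I_p ω_p + m v R = −(63.00)(5.69) + 51.22 = -307.3 kg·m²/s.
After sticking, I_f = I_p + m R² = 63.00 + (11.4)(0.942)² = 73.12 kg·m².
ω_f = L_i / I_f = -307.3 / 73.12 = -4.202 rad/s.

|ω_f| ≈ 4.20 rad/s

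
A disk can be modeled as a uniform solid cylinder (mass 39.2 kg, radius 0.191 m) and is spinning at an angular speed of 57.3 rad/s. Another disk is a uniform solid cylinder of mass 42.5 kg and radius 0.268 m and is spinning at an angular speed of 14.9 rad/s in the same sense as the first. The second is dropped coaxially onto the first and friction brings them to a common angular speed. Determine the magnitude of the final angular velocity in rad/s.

|ω_f| ≈ 28.4 rad/s

No external torque acts about the common axis, so total angular momentum is conserved.
Moments of inertia: I_A = ½(39.2)(0.191)² = 0.7150 kg·m²; I_B = ½(42.5)(0.268)² = 1.526 kg·m².
Taking A's sense as positive: L = (0.7150)(57.3) + (1.526)(14.9) = 63.71 kg·m²·rad/s.
Combined I = 0.7150 + 1.526 = 2.241 kg·m².
ω_f = L / I = 63.71 / 2.241 = 28.43 rad/s.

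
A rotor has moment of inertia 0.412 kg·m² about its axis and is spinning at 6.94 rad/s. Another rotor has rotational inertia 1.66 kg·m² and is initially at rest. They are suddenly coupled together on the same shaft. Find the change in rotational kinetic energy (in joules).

ΔKE ≈ -7.95 J

The coupling torques are internal; angular momentum about the shared axis is conserved.
Taking A's sense as positive: L = (0.4120)(6.94) = 2.859 kg·m²·rad/s.
Combined I = 0.4120 + 1.660 = 2.072 kg·m².
ω_f = L / I = 2.859 / 2.072 = 1.380 rad/s.
KE_i = ½ΣIω² = 9.922 J; KE_f = ½(2.072)(1.380)² = 1.973 J.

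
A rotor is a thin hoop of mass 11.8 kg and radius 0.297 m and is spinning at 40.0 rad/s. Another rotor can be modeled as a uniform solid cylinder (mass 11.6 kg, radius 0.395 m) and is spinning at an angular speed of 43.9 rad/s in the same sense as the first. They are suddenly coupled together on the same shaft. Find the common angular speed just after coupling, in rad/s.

The coupling torques are internal; angular momentum about the shared axis is conserved.
Moments of inertia: I_A = (11.8)(0.297)² = 1.041 kg·m²; I_B = ½(11.6)(0.395)² = 0.9049 kg·m².
Taking A's sense as positive: L = (1.041)(40.0) + (0.9049)(43.9) = 81.36 kg·m²·rad/s.
Combined I = 1.041 + 0.9049 = 1.946 kg·m².
ω_f = L / I = 81.36 / 1.946 = 41.81 rad/s.

|ω_f| ≈ 41.8 rad/s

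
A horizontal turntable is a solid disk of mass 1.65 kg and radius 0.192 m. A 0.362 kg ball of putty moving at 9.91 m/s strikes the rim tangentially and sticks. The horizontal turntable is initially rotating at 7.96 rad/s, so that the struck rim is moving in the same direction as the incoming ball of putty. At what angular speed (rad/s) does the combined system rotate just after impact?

About the axle the impulsive forces during the collision are internal, so angular momentum about that axis is conserved.
I_p = ½(1.65)(0.192)² = 0.03041 kg·m². Taking the sense of the ball of putty's angular momentum as positive, L_{ball} = m v R = (0.362)(9.91)(0.192) = 0.6888 kg·m²/s.
L_i = +I_p ω_p + m v R = +(0.03041)(7.96) + 0.6888 = 0.9309 kg·m²/s.
After sticking, I_f = I_p + m R² = 0.03041 + (0.362)(0.192)² = 0.04376 kg·m².
ω_f = L_i / I_f = 0.9309 / 0.04376 = 21.27 rad/s.

|ω_f| ≈ 21.3 rad/s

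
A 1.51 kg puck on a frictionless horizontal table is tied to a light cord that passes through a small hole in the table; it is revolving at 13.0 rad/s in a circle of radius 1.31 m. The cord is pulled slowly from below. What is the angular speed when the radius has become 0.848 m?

ω₂ ≈ 31.0 rad/s

No torque about the axis ⇒ m r₁² ω₁ = m r₂² ω₂.
ω₂ = ω₁ (r₁/r₂)² = (13.0)(1.31/0.848)² = 31.02 rad/s.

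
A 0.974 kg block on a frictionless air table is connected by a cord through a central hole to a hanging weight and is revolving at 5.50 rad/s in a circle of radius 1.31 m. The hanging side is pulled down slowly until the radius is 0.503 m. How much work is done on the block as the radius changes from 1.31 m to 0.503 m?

No torque about the axis ⇒ m r₁² ω₁ = m r₂² ω₂.
ω₂ = ω₁ (r₁/r₂)² = (5.50)(1.31/0.503)² = 37.31 rad/s.
W = ΔKE = ½m(v₂² − v₁²) = 146.2 J.

W ≈ 146 J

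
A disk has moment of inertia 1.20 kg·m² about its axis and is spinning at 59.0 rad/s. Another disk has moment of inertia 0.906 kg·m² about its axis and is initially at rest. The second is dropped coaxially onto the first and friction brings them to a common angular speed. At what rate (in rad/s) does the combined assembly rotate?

|ω_f| ≈ 33.6 rad/s

The coupling torques are internal; angular momentum about the shared axis is conserved.
Taking A's sense as positive: L = (1.200)(59.0) = 70.80 kg·m²·rad/s.
Combined I = 1.200 + 0.9060 = 2.106 kg·m².
ω_f = L / I = 70.80 / 2.106 = 33.62 rad/s.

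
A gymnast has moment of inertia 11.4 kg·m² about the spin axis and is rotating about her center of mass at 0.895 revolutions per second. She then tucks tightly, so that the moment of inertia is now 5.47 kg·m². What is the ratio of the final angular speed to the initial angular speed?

ω₂/ω₁ ≈ 2.08

Angular momentum about the spin axis is conserved since the torque about it is zero.
ω₂/ω₁ = I₁/I₂ = 11.40 / 5.470 = 2.084.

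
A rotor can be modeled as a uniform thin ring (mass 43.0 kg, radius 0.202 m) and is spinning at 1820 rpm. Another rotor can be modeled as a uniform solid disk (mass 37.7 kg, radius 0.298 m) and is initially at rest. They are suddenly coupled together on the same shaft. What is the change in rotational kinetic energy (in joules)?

ΔKE ≈ -15600 J

No external torque acts about the common axis, so total angular momentum is conserved.
Moments of inertia: I_A = (43.0)(0.202)² = 1.755 kg·m²; I_B = ½(37.7)(0.298)² = 1.674 kg·m².
Taking A's sense as positive: L = (1.755)(1820) = 3193 kg·m²·rpm.
Combined I = 1.755 + 1.674 = 3.429 kg·m².
ω_f = L / I = 3193 / 3.429 = 931.4 rpm.
KE_i = ½ΣIω² = 31870 J; KE_f = ½(3.429)(97.54)² = 16310 J.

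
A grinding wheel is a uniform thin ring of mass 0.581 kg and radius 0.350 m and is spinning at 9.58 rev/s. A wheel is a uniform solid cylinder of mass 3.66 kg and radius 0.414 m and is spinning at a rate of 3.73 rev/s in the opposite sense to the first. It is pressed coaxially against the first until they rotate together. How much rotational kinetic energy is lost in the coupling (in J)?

ΔKE lost ≈ 203 J

No external torque acts about the common axis, so total angular momentum is conserved.
Moments of inertia: I_A = (0.581)(0.350)² = 0.07117 kg·m²; I_B = ½(3.66)(0.414)² = 0.3137 kg·m².
Taking A's sense as positive: L = (0.07117)(9.58) − (0.3137)(3.73) = -0.4881 kg·m²·rev/s.
Combined I = 0.07117 + 0.3137 = 0.3848 kg·m².
ω_f = L / I = -0.4881 / 0.3848 = -1.268 rev/s.
KE_i = ½ΣIω² = 215.1 J; KE_f = ½(0.3848)(7.969)² = 12.22 J.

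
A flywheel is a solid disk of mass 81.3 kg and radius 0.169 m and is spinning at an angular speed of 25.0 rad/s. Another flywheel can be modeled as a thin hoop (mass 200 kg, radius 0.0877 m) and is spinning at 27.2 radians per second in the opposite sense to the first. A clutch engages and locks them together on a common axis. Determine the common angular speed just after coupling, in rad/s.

|ω_f| ≈ 4.75 rad/s

The coupling torques are internal; angular momentum about the shared axis is conserved.
Moments of inertia: I_A = ½(81.3)(0.169)² = 1.161 kg·m²; I_B = (200)(0.0877)² = 1.538 kg·m².
Taking A's sense as positive: L = (1.161)(25.0) − (1.538)(27.2) = -12.82 kg·m²·rad/s.
Combined I = 1.161 + 1.538 = 2.699 kg·m².
ω_f = L / I = -12.82 / 2.699 = -4.748 rad/s.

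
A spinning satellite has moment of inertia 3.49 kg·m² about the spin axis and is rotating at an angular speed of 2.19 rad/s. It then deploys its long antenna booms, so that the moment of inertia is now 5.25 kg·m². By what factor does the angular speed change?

No external torque acts about the spin axis, so angular momentum is conserved.
ω₂/ω₁ = I₁/I₂ = 3.490 / 5.250 = 0.6648.

ω₂/ω₁ ≈ 0.665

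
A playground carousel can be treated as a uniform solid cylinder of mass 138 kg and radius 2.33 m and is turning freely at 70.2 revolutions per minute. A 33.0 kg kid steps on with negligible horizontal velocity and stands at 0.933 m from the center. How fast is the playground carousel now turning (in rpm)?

The added mass arrives with no angular momentum about the center, and any external torque about the center is negligible, so the system's angular momentum is conserved.
I_p = ½(138)(2.33)² = 374.6 kg·m².
Added inertia Σmr² = (33.0)(0.933)² = 28.73 kg·m²; I_f = 374.6 + 28.73 = 403.3 kg·m².
ω_f = I_p ω_i / I_f = (374.6)(70.2) / 403.3 = 65.20 rpm.

ω_f ≈ 65.2 rpm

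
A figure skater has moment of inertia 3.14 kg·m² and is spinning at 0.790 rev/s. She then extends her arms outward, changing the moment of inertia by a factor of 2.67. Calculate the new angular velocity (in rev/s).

Angular momentum about the spin axis is conserved since the torque about it is zero.
I₂ = 2.67 × 3.14 = 8.384 kg·m².
ω₂ = I₁ω₁ / I₂ = (3.140)(0.790 rev/s) / (8.384) = 0.2959 rev/s.

ω₂ ≈ 0.296 rev/s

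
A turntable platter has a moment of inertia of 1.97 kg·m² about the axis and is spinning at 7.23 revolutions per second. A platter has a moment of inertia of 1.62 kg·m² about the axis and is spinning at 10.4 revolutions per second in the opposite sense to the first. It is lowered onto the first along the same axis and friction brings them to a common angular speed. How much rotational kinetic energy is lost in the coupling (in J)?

The coupling torques are internal; angular momentum about the shared axis is conserved.
Taking A's sense as positive: L = (1.970)(7.23) − (1.620)(10.4) = -2.605 kg·m²·rev/s.
Combined I = 1.970 + 1.620 = 3.590 kg·m².
ω_f = L / I = -2.605 / 3.590 = -0.7256 rev/s.
KE_i = ½ΣIω² = 5491 J; KE_f = ½(3.590)(4.559)² = 37.31 J.

ΔKE lost ≈ 5450 J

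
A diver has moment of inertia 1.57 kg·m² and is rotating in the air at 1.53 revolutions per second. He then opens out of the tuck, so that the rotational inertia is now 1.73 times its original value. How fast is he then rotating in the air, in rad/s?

Angular momentum about the spin axis is conserved since the torque about it is zero.
I₂ = 1.73 × 1.57 = 2.716 kg·m².
ω₂ = I₁ω₁ / I₂ = (1.570)(1.53 rev/s) / (2.716) = 0.8844 rev/s = 5.557 rad/s.

ω₂ ≈ 5.56 rad/s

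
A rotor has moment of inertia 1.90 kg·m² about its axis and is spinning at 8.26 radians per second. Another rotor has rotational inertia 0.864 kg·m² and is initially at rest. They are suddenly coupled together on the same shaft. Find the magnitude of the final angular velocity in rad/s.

No external torque acts about the common axis, so total angular momentum is conserved.
Taking A's sense as positive: L = (1.900)(8.26) = 15.69 kg·m²·rad/s.
Combined I = 1.900 + 0.8640 = 2.764 kg·m².
ω_f = L / I = 15.69 / 2.764 = 5.678 rad/s.

|ω_f| ≈ 5.68 rad/s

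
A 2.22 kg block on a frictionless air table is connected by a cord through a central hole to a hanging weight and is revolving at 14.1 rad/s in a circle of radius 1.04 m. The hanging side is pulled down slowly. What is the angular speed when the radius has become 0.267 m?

ω₂ ≈ 214 rad/s

The constraining force is radial, so m r² ω about the center is conserved.
ω₂ = ω₁ (r₁/r₂)² = (14.1)(1.04/0.267)² = 213.9 rad/s.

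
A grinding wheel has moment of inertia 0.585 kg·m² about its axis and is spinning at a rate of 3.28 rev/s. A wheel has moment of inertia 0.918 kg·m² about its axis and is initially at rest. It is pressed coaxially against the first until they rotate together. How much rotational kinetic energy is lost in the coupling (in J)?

ΔKE lost ≈ 75.9 J

No external torque acts about the common axis, so total angular momentum is conserved.
Taking A's sense as positive: L = (0.5850)(3.28) = 1.919 kg·m²·rev/s.
Combined I = 0.5850 + 0.9180 = 1.503 kg·m².
ω_f = L / I = 1.919 / 1.503 = 1.277 rev/s.
KE_i = ½ΣIω² = 124.2 J; KE_f = ½(1.503)(8.021)² = 48.35 J.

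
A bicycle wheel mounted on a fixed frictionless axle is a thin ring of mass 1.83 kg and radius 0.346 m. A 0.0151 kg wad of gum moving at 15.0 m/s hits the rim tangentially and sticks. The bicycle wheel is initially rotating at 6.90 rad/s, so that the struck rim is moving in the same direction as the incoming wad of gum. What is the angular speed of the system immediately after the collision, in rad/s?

|ω_f| ≈ 7.20 rad/s

About the axle the impulsive forces during the collision are internal, so angular momentum about that axis is conserved.
I_p = (1.83)(0.346)² = 0.2191 kg·m². Taking the sense of the wad of gum's angular momentum as positive, L_{wad} = m v R = (0.0151)(15.0)(0.346) = 0.07837 kg·m²/s.
L_i = +I_p ω_p + m v R = +(0.2191)(6.90) + 0.07837 = 1.590 kg·m²/s.
After sticking, I_f = I_p + m R² = 0.2191 + (0.0151)(0.346)² = 0.2209 kg·m².
ω_f = L_i / I_f = 1.590 / 0.2209 = 7.198 rad/s.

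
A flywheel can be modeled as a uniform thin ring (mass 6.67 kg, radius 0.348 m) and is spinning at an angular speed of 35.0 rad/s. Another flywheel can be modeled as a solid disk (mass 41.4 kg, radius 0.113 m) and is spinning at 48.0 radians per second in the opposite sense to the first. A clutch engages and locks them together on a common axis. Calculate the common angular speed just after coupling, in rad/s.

|ω_f| ≈ 14.5 rad/s

No external torque acts about the common axis, so total angular momentum is conserved.
Moments of inertia: I_A = (6.67)(0.348)² = 0.8078 kg·m²; I_B = ½(41.4)(0.113)² = 0.2643 kg·m².
Taking A's sense as positive: L = (0.8078)(35.0) − (0.2643)(48.0) = 15.58 kg·m²·rad/s.
Combined I = 0.8078 + 0.2643 = 1.072 kg·m².
ω_f = L / I = 15.58 / 1.072 = 14.54 rad/s.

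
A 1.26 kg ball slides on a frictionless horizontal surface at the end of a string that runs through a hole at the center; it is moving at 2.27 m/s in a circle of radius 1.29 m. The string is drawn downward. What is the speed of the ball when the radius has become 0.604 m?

Central (radial) force ⇒ zero torque about the center ⇒ m v r is constant.
v₂ = v₁ r₁ / r₂ = (2.27)(1.29) / (0.604) = 4.848 m/s.

v₂ ≈ 4.85 m/s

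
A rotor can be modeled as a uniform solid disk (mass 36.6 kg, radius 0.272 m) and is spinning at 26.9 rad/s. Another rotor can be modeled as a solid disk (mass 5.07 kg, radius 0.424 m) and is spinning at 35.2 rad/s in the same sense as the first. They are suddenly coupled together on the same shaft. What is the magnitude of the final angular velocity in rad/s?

|ω_f| ≈ 29.0 rad/s

The coupling torques are internal; angular momentum about the shared axis is conserved.
Moments of inertia: I_A = ½(36.6)(0.272)² = 1.354 kg·m²; I_B = ½(5.07)(0.424)² = 0.4557 kg·m².
Taking A's sense as positive: L = (1.354)(26.9) + (0.4557)(35.2) = 52.46 kg·m²·rad/s.
Combined I = 1.354 + 0.4557 = 1.810 kg·m².
ω_f = L / I = 52.46 / 1.810 = 28.99 rad/s.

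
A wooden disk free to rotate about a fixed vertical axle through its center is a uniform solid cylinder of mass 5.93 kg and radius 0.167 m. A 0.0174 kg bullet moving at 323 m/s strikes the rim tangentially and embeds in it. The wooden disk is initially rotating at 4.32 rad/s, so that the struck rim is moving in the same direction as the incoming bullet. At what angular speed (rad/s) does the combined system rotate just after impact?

About the axle the impulsive forces during the collision are internal, so angular momentum about that axis is conserved.
I_p = ½(5.93)(0.167)² = 0.08269 kg·m². Taking the sense of the bullet's angular momentum as positive, L_{bullet} = m v R = (0.0174)(323)(0.167) = 0.9386 kg·m²/s.
L_i = +I_p ω_p + m v R = +(0.08269)(4.32) + 0.9386 = 1.296 kg·m²/s.
After sticking, I_f = I_p + m R² = 0.08269 + (0.0174)(0.167)² = 0.08318 kg·m².
ω_f = L_i / I_f = 1.296 / 0.08318 = 15.58 rad/s.

|ω_f| ≈ 15.6 rad/s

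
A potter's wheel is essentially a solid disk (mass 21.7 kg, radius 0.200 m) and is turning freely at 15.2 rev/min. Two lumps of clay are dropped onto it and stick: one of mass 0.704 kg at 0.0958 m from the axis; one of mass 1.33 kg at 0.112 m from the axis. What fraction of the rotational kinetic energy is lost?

fraction ≈ 0.0506

No external torque acts about the axis; L_before = L_after.
I_p = ½(21.7)(0.200)² = 0.4340 kg·m².
Added inertia Σmr² = (0.704)(0.0958)² + (1.33)(0.112)² = 0.02314 kg·m²; I_f = 0.4340 + 0.02314 = 0.4571 kg·m².
ω_f = I_p ω_i / I_f = (0.4340)(15.2) / 0.4571 = 14.43 rpm.
KE_i = ½(0.4340)(1.592 rad/s)² = 0.5498 J; KE_f = ½(0.4571)(1.511)² = 0.5220 J.
Fraction lost = 0.05063.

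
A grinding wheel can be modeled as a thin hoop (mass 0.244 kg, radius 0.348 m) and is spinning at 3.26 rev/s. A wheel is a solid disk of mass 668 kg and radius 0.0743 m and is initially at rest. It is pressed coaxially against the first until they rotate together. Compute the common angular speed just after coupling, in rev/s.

|ω_f| ≈ 0.0514 rev/s

No external torque acts about the common axis, so total angular momentum is conserved.
Moments of inertia: I_A = (0.244)(0.348)² = 0.02955 kg·m²; I_B = ½(668)(0.0743)² = 1.844 kg·m².
Taking A's sense as positive: L = (0.02955)(3.26) = 0.09633 kg·m²·rev/s.
Combined I = 0.02955 + 1.844 = 1.873 kg·m².
ω_f = L / I = 0.09633 / 1.873 = 0.05142 rev/s.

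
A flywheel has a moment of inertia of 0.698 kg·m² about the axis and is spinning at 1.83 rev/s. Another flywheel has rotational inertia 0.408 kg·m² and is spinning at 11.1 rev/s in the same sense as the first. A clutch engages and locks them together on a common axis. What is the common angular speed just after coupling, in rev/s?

The coupling torques are internal; angular momentum about the shared axis is conserved.
Taking A's sense as positive: L = (0.6980)(1.83) + (0.4080)(11.1) = 5.806 kg·m²·rev/s.
Combined I = 0.6980 + 0.4080 = 1.106 kg·m².
ω_f = L / I = 5.806 / 1.106 = 5.250 rev/s.

|ω_f| ≈ 5.25 rev/s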